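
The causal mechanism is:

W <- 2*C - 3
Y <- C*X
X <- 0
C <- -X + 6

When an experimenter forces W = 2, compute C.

6

The intervention breaks the incoming arrows to W: W <- 2*C - 3 no longer applies, and W = 2.
Since C is not a descendant of the intervened variable, it is unaffected.
C = -X + 6  [with X=0]  = 6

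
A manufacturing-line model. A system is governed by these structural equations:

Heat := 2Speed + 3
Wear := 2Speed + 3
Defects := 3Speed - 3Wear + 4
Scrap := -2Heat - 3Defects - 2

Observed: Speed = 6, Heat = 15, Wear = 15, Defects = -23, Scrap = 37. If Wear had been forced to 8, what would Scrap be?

do(Wear=8) replaces the equation Wear := 2Speed + 3 with the constant Wear = 8.
Heat = 2Speed + 3  [with Speed=6]  = 15
Defects = 3Speed - 3Wear + 4  [with Speed=6, Wear=8]  = -2
Scrap = -2Heat - 3Defects - 2  [with Heat=15, Defects=-2]  = -26

-26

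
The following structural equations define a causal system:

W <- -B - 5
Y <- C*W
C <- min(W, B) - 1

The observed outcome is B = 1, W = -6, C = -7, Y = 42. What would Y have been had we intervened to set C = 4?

The intervention breaks the incoming arrows to C: C <- min(W, B) - 1 no longer applies, and C = 4.
W = -B - 5  [with B=1]  = -6
Y = C*W  [with C=4, W=-6]  = -24

-24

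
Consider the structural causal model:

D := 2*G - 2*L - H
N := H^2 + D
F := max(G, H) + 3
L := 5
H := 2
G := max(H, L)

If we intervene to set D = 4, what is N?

The intervention breaks the incoming arrows to D: D := 2*G - 2*L - H no longer applies, and D = 4.
N = H^2 + D  [with H=2, D=4]  = 8

8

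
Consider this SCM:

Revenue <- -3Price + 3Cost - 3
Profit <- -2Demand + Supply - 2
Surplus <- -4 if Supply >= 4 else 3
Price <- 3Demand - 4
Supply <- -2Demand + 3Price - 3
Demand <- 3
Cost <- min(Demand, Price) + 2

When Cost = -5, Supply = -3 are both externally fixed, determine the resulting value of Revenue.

The joint intervention fixes Cost = -5, Supply = -3, removing each variable's own equation.
Price = 3Demand - 4  [with Demand=3]  = 5
Revenue = -3Price + 3Cost - 3  [with Price=5, Cost=-5]  = -33

-33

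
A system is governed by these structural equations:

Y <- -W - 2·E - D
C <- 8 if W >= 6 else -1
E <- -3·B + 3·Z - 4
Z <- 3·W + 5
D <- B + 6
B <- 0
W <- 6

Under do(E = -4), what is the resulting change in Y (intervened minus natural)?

Intervening sets E = -4 and removes its equation (E <- -3·B + 3·Z - 4).
D = B + 6  [with B=0]  = 6
Y = -W - 2·E - D  [with W=6, E=-4, D=6]  = -4
Without intervention: Z = 3·W + 5  [with W=6]  = 23; D = B + 6  [with B=0]  = 6; E = -3·B + 3·Z - 4  [with B=0, Z=23]  = 65; Y = -W - 2·E - D  [with W=6, E=65, D=6]  = -142.
Change = -4 − (-142) = 138.

138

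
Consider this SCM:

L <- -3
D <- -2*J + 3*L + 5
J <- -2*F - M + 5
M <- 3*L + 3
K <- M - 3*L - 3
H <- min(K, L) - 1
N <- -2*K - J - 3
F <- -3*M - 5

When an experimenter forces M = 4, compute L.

Under do(M=4), the mechanism M <- 3*L + 3 is discarded; M is fixed at 4.
L is not downstream of the intervention, so its value is determined by the original equations.

-3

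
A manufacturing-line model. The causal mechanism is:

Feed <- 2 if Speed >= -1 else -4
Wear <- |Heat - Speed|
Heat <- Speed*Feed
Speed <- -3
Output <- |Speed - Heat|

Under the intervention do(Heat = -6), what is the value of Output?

3

do(Heat=-6) replaces the equation Heat <- Speed*Feed with the constant Heat = -6.
Output = |Speed - Heat|  [with Speed=-3, Heat=-6]  = 3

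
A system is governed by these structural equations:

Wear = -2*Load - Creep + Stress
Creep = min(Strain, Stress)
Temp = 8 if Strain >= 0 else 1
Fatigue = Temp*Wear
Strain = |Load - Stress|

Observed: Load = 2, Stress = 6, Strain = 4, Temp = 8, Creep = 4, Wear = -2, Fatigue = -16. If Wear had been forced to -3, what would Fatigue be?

Intervening sets Wear = -3 and removes its equation (Wear = -2*Load - Creep + Stress).
Strain = |Load - Stress|  [with Load=2, Stress=6]  = 4
Temp = 8 if Strain >= 0 else 1  [with Strain=4]  = 8
Fatigue = Temp*Wear  [with Temp=8, Wear=-3]  = -24

-24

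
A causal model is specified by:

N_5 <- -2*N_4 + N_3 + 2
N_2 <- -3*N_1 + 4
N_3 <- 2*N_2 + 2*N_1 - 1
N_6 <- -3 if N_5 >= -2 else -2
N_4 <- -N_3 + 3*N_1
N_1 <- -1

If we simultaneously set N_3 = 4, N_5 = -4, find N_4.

The joint intervention fixes N_3 = 4, N_5 = -4, removing each variable's own equation.
N_4 = -N_3 + 3*N_1  [with N_3=4, N_1=-1]  = -7

-7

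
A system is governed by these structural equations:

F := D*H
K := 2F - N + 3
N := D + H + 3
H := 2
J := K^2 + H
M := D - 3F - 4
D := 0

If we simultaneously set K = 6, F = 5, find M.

-19

The joint intervention fixes K = 6, F = 5, removing each variable's own equation.
M = D - 3F - 4  [with D=0, F=5]  = -19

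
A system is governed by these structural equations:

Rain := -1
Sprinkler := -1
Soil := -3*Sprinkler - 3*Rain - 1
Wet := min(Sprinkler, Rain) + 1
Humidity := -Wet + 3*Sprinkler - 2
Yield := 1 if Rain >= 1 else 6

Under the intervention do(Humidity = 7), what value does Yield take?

The intervention breaks the incoming arrows to Humidity: Humidity := -Wet + 3*Sprinkler - 2 no longer applies, and Humidity = 7.
Since Yield is not a descendant of the intervened variable, it is unaffected.
Yield = 1 if Rain >= 1 else 6  [with Rain=-1]  = 6

6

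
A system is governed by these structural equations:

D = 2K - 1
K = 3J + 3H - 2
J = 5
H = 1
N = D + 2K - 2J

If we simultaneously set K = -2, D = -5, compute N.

Setting K = -2, D = -5 by intervention discards those variables' equations.
N = D + 2K - 2J  [with D=-5, K=-2, J=5]  = -19

-19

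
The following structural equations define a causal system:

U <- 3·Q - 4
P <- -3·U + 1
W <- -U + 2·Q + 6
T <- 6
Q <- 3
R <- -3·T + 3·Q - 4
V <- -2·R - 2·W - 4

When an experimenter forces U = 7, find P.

-20

The intervention breaks the incoming arrows to U: U <- 3·Q - 4 no longer applies, and U = 7.
P = -3·U + 1  [with U=7]  = -20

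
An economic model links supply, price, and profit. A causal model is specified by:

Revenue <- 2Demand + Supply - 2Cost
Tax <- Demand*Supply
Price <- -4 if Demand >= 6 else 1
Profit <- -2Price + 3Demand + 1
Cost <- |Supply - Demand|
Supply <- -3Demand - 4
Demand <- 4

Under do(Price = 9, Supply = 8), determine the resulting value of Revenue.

Under do(Price = 9, Supply = 8), each intervened variable's structural equation is replaced by its fixed value.
Cost = |Supply - Demand|  [with Supply=8, Demand=4]  = 4
Revenue = 2Demand + Supply - 2Cost  [with Demand=4, Supply=8, Cost=4]  = 8

8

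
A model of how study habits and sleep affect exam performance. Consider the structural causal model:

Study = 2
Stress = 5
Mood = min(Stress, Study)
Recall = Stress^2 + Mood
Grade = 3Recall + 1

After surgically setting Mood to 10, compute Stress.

5

Under do(Mood=10), the mechanism Mood = min(Stress, Study) is discarded; Mood is fixed at 10.
Since Stress is not a descendant of the intervened variable, it is unaffected.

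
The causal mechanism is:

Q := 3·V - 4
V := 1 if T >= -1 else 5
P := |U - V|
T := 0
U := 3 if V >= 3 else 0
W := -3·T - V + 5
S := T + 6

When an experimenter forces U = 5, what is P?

4

do(U=5) replaces the equation U := 3 if V >= 3 else 0 with the constant U = 5.
V = 1 if T >= -1 else 5  [with T=0]  = 1
P = |U - V|  [with U=5, V=1]  = 4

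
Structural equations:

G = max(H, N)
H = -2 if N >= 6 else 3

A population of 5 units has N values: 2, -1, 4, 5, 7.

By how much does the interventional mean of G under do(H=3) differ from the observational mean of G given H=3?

Under do(H=3), H's equation is replaced by H=3 for every unit. Per-unit G: 3, 3, 4, 5, 7. Mean = 4.4.
Observing H=3 restricts to units where H's equation naturally yields 3: N ∈ {2, -1, 4, 5}. In that subpopulation G = 3, 3, 4, 5, mean 3.75.
Difference = 4.4 − 3.75 = 0.65.

0.65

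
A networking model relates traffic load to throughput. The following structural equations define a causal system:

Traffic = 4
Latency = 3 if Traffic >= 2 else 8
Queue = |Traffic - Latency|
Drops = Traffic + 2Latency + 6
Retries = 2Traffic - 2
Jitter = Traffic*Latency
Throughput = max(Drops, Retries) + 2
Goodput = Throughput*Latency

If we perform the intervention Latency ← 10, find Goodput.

do(Latency=10) replaces the equation Latency = 3 if Traffic >= 2 else 8 with the constant Latency = 10.
Drops = Traffic + 2Latency + 6  [with Traffic=4, Latency=10]  = 30
Retries = 2Traffic - 2  [with Traffic=4]  = 6
Throughput = max(Drops, Retries) + 2  [with Drops=30, Retries=6]  = 32
Goodput = Throughput*Latency  [with Throughput=32, Latency=10]  = 320

320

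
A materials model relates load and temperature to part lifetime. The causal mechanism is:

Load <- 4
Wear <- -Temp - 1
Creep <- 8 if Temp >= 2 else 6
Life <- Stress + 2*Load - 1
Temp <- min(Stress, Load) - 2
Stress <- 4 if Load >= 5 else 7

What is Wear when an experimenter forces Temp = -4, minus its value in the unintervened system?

do(Temp=-4) replaces the equation Temp <- min(Stress, Load) - 2 with the constant Temp = -4.
Wear = -Temp - 1  [with Temp=-4]  = 3
Without intervention: Stress = 4 if Load >= 5 else 7  [with Load=4]  = 7; Temp = min(Stress, Load) - 2  [with Stress=7, Load=4]  = 2; Wear = -Temp - 1  [with Temp=2]  = -3.
Change = 3 − (-3) = 6.

6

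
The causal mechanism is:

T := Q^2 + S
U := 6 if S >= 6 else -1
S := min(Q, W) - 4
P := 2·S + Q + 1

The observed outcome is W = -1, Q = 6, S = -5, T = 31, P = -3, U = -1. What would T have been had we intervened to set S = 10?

The intervention breaks the incoming arrows to S: S := min(Q, W) - 4 no longer applies, and S = 10.
T = Q^2 + S  [with Q=6, S=10]  = 46

46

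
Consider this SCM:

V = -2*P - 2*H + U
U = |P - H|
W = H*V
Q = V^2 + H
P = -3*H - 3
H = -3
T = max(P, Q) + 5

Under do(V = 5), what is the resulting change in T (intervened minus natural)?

16

Under do(V=5), the mechanism V = -2*P - 2*H + U is discarded; V is fixed at 5.
P = -3*H - 3  [with H=-3]  = 6
Q = V^2 + H  [with V=5, H=-3]  = 22
T = max(P, Q) + 5  [with P=6, Q=22]  = 27
Without intervention: P = -3*H - 3  [with H=-3]  = 6; U = |P - H|  [with P=6, H=-3]  = 9; V = -2*P - 2*H + U  [with P=6, H=-3, U=9]  = 3; Q = V^2 + H  [with V=3, H=-3]  = 6; T = max(P, Q) + 5  [with P=6, Q=6]  = 11.
Change = 27 − 11 = 16.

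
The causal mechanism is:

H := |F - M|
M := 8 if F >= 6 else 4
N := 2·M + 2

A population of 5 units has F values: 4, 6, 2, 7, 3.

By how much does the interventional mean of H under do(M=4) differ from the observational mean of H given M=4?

0.6

Every unit gets M=4 under the intervention. H values become 0, 2, 2, 3, 1; E[H|do(M=4)] = 1.6.
E[H|M=4] averages over only the 3 units with M=4 (F = 4, 2, 3): H = 0, 2, 1, mean 1.
Difference = 1.6 − 1 = 0.6.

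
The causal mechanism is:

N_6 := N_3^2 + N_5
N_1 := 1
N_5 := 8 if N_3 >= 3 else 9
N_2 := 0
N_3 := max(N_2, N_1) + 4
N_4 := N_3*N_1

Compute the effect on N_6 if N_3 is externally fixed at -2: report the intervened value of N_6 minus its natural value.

The intervention breaks the incoming arrows to N_3: N_3 := max(N_2, N_1) + 4 no longer applies, and N_3 = -2.
N_5 = 8 if N_3 >= 3 else 9  [with N_3=-2]  = 9
N_6 = N_3^2 + N_5  [with N_3=-2, N_5=9]  = 13
Without intervention: N_3 = max(N_2, N_1) + 4  [with N_2=0, N_1=1]  = 5; N_5 = 8 if N_3 >= 3 else 9  [with N_3=5]  = 8; N_6 = N_3^2 + N_5  [with N_3=5, N_5=8]  = 33.
Change = 13 − 33 = -20.

-20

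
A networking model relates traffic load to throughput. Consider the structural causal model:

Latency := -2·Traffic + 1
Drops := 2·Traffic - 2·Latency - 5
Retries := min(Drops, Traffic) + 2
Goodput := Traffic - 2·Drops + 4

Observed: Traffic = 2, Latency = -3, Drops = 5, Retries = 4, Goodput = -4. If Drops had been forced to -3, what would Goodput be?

do(Drops=-3) replaces the equation Drops := 2·Traffic - 2·Latency - 5 with the constant Drops = -3.
Goodput = Traffic - 2·Drops + 4  [with Traffic=2, Drops=-3]  = 12

12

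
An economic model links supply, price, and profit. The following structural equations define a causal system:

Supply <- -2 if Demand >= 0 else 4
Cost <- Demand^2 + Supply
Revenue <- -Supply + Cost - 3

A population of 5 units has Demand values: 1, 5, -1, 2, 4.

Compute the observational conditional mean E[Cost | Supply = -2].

E[Cost|Supply=-2] averages over only the 4 units with Supply=-2 (Demand = 1, 5, 2, 4): Cost = -1, 23, 2, 14, mean 9.5.

9.5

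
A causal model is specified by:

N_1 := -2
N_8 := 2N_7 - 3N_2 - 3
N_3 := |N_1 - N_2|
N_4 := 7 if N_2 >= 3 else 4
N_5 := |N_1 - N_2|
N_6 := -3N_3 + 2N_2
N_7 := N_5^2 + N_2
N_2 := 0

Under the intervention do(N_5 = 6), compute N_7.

Under do(N_5=6), the mechanism N_5 := |N_1 - N_2| is discarded; N_5 is fixed at 6.
N_7 = N_5^2 + N_2  [with N_5=6, N_2=0]  = 36

36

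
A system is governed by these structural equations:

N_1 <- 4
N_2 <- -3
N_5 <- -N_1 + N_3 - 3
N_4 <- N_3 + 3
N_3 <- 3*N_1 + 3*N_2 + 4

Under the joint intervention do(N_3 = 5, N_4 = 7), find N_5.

-2

Setting N_3 = 5, N_4 = 7 by intervention discards those variables' equations.
N_5 = -N_1 + N_3 - 3  [with N_1=4, N_3=5]  = -2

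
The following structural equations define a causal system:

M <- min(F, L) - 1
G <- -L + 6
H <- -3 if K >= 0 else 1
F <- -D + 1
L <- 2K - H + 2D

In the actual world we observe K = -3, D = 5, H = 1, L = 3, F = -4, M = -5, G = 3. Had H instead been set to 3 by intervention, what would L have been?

1

The intervention breaks the incoming arrows to H: H <- -3 if K >= 0 else 1 no longer applies, and H = 3.
L = 2K - H + 2D  [with K=-3, H=3, D=5]  = 1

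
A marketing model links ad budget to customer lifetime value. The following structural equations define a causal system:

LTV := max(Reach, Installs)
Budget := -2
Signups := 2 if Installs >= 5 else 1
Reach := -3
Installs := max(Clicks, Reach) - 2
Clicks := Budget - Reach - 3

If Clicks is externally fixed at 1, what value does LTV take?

-1

The intervention breaks the incoming arrows to Clicks: Clicks := Budget - Reach - 3 no longer applies, and Clicks = 1.
Installs = max(Clicks, Reach) - 2  [with Clicks=1, Reach=-3]  = -1
LTV = max(Reach, Installs)  [with Reach=-3, Installs=-1]  = -1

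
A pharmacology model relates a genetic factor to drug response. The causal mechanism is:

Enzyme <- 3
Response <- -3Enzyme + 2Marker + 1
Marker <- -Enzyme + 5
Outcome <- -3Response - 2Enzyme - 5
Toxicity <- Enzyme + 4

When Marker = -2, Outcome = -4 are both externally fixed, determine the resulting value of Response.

-12

Under do(Marker = -2, Outcome = -4), each intervened variable's structural equation is replaced by its fixed value.
Response = -3Enzyme + 2Marker + 1  [with Enzyme=3, Marker=-2]  = -12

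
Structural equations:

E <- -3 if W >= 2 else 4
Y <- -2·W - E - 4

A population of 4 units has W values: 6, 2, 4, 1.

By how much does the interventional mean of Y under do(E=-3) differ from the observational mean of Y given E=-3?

1.5

Every unit gets E=-3 under the intervention. Y values become -13, -5, -9, -3; E[Y|do(E=-3)] = -7.5.
Observing E=-3 restricts to units where E's equation naturally yields -3: W ∈ {6, 2, 4}. In that subpopulation Y = -13, -5, -9, mean -9.
Difference = -7.5 − (-9) = 1.5.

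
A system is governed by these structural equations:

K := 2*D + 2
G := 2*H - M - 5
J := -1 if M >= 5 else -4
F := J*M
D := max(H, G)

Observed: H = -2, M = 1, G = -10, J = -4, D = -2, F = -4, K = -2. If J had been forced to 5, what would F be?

Under do(J=5), the mechanism J := -1 if M >= 5 else -4 is discarded; J is fixed at 5.
F = J*M  [with J=5, M=1]  = 5

5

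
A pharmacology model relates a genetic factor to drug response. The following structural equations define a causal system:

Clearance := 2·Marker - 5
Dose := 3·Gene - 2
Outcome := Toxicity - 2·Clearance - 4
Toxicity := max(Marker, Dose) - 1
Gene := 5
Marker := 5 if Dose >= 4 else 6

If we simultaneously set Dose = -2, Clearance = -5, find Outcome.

Setting Dose = -2, Clearance = -5 by intervention discards those variables' equations.
Marker = 5 if Dose >= 4 else 6  [with Dose=-2]  = 6
Toxicity = max(Marker, Dose) - 1  [with Marker=6, Dose=-2]  = 5
Outcome = Toxicity - 2·Clearance - 4  [with Toxicity=5, Clearance=-5]  = 11

11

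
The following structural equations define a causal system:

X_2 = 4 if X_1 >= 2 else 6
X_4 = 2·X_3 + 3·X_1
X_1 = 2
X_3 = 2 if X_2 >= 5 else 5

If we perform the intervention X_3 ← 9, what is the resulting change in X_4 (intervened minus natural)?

The intervention breaks the incoming arrows to X_3: X_3 = 2 if X_2 >= 5 else 5 no longer applies, and X_3 = 9.
X_4 = 2·X_3 + 3·X_1  [with X_3=9, X_1=2]  = 24
Without intervention: X_2 = 4 if X_1 >= 2 else 6  [with X_1=2]  = 4; X_3 = 2 if X_2 >= 5 else 5  [with X_2=4]  = 5; X_4 = 2·X_3 + 3·X_1  [with X_3=5, X_1=2]  = 16.
Change = 24 − 16 = 8.

8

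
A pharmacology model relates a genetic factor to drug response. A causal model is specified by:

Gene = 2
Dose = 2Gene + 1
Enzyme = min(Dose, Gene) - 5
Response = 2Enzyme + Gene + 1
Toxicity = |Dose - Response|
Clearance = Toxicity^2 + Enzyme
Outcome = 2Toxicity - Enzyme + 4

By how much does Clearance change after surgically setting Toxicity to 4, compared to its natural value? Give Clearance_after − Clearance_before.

-48

The intervention breaks the incoming arrows to Toxicity: Toxicity = |Dose - Response| no longer applies, and Toxicity = 4.
Dose = 2Gene + 1  [with Gene=2]  = 5
Enzyme = min(Dose, Gene) - 5  [with Dose=5, Gene=2]  = -3
Clearance = Toxicity^2 + Enzyme  [with Toxicity=4, Enzyme=-3]  = 13
Without intervention: Dose = 2Gene + 1  [with Gene=2]  = 5; Enzyme = min(Dose, Gene) - 5  [with Dose=5, Gene=2]  = -3; Response = 2Enzyme + Gene + 1  [with Enzyme=-3, Gene=2]  = -3; Toxicity = |Dose - Response|  [with Dose=5, Response=-3]  = 8; Clearance = Toxicity^2 + Enzyme  [with Toxicity=8, Enzyme=-3]  = 61.
Change = 13 − 61 = -48.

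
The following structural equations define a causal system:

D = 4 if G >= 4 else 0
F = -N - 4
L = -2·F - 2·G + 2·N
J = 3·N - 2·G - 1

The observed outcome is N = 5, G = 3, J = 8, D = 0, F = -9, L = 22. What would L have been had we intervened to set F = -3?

The intervention breaks the incoming arrows to F: F = -N - 4 no longer applies, and F = -3.
L = -2·F - 2·G + 2·N  [with F=-3, G=3, N=5]  = 10

10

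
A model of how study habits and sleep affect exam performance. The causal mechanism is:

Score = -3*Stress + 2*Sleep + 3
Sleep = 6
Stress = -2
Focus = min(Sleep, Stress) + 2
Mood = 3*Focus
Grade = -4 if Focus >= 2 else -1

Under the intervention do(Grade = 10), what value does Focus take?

do(Grade=10) replaces the equation Grade = -4 if Focus >= 2 else -1 with the constant Grade = 10.
Focus is not downstream of the intervention, so its value is determined by the original equations.
Focus = min(Sleep, Stress) + 2  [with Sleep=6, Stress=-2]  = 0

0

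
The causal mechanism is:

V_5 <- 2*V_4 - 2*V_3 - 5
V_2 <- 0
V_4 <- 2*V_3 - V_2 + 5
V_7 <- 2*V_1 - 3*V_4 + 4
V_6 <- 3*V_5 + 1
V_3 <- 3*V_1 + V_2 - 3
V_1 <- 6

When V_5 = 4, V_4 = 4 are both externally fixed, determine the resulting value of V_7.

4

Setting V_5 = 4, V_4 = 4 by intervention discards those variables' equations.
V_7 = 2*V_1 - 3*V_4 + 4  [with V_1=6, V_4=4]  = 4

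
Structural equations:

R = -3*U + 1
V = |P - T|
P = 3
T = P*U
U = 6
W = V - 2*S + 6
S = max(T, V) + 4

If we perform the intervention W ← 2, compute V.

do(W=2) replaces the equation W = V - 2*S + 6 with the constant W = 2.
No directed path runs from W to V, so V keeps its natural value.
T = P*U  [with P=3, U=6]  = 18
V = |P - T|  [with P=3, T=18]  = 15

15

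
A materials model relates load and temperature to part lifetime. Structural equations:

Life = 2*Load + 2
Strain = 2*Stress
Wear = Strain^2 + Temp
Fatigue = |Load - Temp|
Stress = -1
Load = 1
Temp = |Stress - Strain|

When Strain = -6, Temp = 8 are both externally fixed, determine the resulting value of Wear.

Setting Strain = -6, Temp = 8 by intervention discards those variables' equations.
Wear = Strain^2 + Temp  [with Strain=-6, Temp=8]  = 44

44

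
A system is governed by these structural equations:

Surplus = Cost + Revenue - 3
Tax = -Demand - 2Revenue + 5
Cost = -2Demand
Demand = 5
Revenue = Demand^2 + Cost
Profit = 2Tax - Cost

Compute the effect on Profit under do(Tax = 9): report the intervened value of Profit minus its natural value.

78

Intervening sets Tax = 9 and removes its equation (Tax = -Demand - 2Revenue + 5).
Cost = -2Demand  [with Demand=5]  = -10
Profit = 2Tax - Cost  [with Tax=9, Cost=-10]  = 28
Without intervention: Cost = -2Demand  [with Demand=5]  = -10; Revenue = Demand^2 + Cost  [with Demand=5, Cost=-10]  = 15; Tax = -Demand - 2Revenue + 5  [with Demand=5, Revenue=15]  = -30; Profit = 2Tax - Cost  [with Tax=-30, Cost=-10]  = -50.
Change = 28 − (-50) = 78.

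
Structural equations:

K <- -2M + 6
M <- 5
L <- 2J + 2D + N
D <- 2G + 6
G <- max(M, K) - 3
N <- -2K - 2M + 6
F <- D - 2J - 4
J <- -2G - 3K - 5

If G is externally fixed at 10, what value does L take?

The intervention breaks the incoming arrows to G: G <- max(M, K) - 3 no longer applies, and G = 10.
K = -2M + 6  [with M=5]  = -4
N = -2K - 2M + 6  [with K=-4, M=5]  = 4
J = -2G - 3K - 5  [with G=10, K=-4]  = -13
D = 2G + 6  [with G=10]  = 26
L = 2J + 2D + N  [with J=-13, D=26, N=4]  = 30

30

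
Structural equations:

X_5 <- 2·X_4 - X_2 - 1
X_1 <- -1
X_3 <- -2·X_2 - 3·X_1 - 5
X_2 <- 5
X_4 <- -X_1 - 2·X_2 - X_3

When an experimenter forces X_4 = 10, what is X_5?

Intervening sets X_4 = 10 and removes its equation (X_4 <- -X_1 - 2·X_2 - X_3).
X_5 = 2·X_4 - X_2 - 1  [with X_4=10, X_2=5]  = 14

14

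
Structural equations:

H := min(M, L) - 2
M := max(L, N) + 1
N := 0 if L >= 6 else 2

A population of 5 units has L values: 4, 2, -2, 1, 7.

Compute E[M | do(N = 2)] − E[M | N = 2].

Under do(N=2), N's equation is replaced by N=2 for every unit. Per-unit M: 5, 3, 3, 3, 8. Mean = 4.4.
Conditioning on N=2 selects the 4 unit(s) with L ∈ {4, 2, -2, 1}. Their M values: 5, 3, 3, 3. Mean = 3.5.
Difference = 4.4 − 3.5 = 0.9.

0.9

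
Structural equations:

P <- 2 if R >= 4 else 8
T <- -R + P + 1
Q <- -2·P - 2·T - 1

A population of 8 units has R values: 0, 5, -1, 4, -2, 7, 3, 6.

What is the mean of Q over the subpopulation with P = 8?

-35

Observing P=8 restricts to units where P's equation naturally yields 8: R ∈ {0, -1, -2, 3}. In that subpopulation Q = -35, -37, -39, -29, mean -35.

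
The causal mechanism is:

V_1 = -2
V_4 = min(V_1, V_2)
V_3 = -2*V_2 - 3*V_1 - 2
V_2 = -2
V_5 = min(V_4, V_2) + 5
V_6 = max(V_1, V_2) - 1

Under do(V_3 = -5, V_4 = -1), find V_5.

3

Setting V_3 = -5, V_4 = -1 by intervention discards those variables' equations.
V_5 = min(V_4, V_2) + 5  [with V_4=-1, V_2=-2]  = 3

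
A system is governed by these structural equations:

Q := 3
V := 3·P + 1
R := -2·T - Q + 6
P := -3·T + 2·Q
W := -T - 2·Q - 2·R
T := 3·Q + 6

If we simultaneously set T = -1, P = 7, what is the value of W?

The joint intervention fixes T = -1, P = 7, removing each variable's own equation.
R = -2·T - Q + 6  [with T=-1, Q=3]  = 5
W = -T - 2·Q - 2·R  [with T=-1, Q=3, R=5]  = -15

-15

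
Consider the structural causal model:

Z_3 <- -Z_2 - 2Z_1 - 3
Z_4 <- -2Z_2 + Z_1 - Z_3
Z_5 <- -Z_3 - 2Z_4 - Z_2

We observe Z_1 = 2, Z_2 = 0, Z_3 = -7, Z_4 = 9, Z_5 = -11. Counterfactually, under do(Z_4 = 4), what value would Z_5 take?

-1

Intervening sets Z_4 = 4 and removes its equation (Z_4 <- -2Z_2 + Z_1 - Z_3).
Z_3 = -Z_2 - 2Z_1 - 3  [with Z_2=0, Z_1=2]  = -7
Z_5 = -Z_3 - 2Z_4 - Z_2  [with Z_3=-7, Z_4=4, Z_2=0]  = -1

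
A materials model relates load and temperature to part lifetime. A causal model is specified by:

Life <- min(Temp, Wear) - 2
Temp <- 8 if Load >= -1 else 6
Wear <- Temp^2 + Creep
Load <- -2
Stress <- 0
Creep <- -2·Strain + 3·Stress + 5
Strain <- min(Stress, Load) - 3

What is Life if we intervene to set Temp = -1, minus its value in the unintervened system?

The intervention breaks the incoming arrows to Temp: Temp <- 8 if Load >= -1 else 6 no longer applies, and Temp = -1.
Strain = min(Stress, Load) - 3  [with Stress=0, Load=-2]  = -5
Creep = -2·Strain + 3·Stress + 5  [with Strain=-5, Stress=0]  = 15
Wear = Temp^2 + Creep  [with Temp=-1, Creep=15]  = 16
Life = min(Temp, Wear) - 2  [with Temp=-1, Wear=16]  = -3
Without intervention: Strain = min(Stress, Load) - 3  [with Stress=0, Load=-2]  = -5; Temp = 8 if Load >= -1 else 6  [with Load=-2]  = 6; Creep = -2·Strain + 3·Stress + 5  [with Strain=-5, Stress=0]  = 15; Wear = Temp^2 + Creep  [with Temp=6, Creep=15]  = 51; Life = min(Temp, Wear) - 2  [with Temp=6, Wear=51]  = 4.
Change = -3 − 4 = -7.

-7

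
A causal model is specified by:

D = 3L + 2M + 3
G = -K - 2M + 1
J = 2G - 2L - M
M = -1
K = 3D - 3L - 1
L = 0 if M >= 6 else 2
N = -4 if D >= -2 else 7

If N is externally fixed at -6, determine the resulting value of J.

Intervening sets N = -6 and removes its equation (N = -4 if D >= -2 else 7).
Since J is not a descendant of the intervened variable, it is unaffected.
L = 0 if M >= 6 else 2  [with M=-1]  = 2
D = 3L + 2M + 3  [with L=2, M=-1]  = 7
K = 3D - 3L - 1  [with D=7, L=2]  = 14
G = -K - 2M + 1  [with K=14, M=-1]  = -11
J = 2G - 2L - M  [with G=-11, L=2, M=-1]  = -25

-25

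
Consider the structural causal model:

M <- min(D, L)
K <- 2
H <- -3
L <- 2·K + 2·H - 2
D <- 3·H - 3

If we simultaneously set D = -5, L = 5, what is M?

-5

The joint intervention fixes D = -5, L = 5, removing each variable's own equation.
M = min(D, L)  [with D=-5, L=5]  = -5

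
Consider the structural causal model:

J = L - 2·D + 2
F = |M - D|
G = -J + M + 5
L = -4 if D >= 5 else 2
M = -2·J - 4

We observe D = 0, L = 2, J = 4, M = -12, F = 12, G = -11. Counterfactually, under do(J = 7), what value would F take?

18

do(J=7) replaces the equation J = L - 2·D + 2 with the constant J = 7.
M = -2·J - 4  [with J=7]  = -18
F = |M - D|  [with M=-18, D=0]  = 18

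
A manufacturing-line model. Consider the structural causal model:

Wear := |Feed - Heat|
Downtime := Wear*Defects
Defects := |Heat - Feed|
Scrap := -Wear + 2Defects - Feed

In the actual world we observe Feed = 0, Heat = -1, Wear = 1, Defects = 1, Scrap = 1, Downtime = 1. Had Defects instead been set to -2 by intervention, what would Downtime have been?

-2

Under do(Defects=-2), the mechanism Defects := |Heat - Feed| is discarded; Defects is fixed at -2.
Wear = |Feed - Heat|  [with Feed=0, Heat=-1]  = 1
Downtime = Wear*Defects  [with Wear=1, Defects=-2]  = -2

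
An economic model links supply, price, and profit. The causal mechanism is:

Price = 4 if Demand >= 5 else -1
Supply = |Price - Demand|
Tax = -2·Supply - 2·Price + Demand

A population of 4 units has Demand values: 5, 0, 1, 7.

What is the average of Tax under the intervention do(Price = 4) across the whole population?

do(Price=4) breaks Price's dependence on Demand. With Price=4 fixed, Tax across the units is -5, -16, -13, -7, mean -10.25.

-10.25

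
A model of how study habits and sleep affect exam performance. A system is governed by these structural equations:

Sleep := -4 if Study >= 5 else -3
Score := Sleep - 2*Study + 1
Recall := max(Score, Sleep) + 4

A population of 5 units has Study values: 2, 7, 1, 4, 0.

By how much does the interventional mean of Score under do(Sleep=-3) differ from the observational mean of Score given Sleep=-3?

-2.1

Under do(Sleep=-3), Sleep's equation is replaced by Sleep=-3 for every unit. Per-unit Score: -6, -16, -4, -10, -2. Mean = -7.6.
Conditioning on Sleep=-3 selects the 4 unit(s) with Study ∈ {2, 1, 4, 0}. Their Score values: -6, -4, -10, -2. Mean = -5.5.
Difference = -7.6 − (-5.5) = -2.1.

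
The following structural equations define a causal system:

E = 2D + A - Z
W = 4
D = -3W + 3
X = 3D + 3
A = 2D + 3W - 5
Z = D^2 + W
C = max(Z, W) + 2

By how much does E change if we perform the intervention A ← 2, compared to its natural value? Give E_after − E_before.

13

do(A=2) replaces the equation A = 2D + 3W - 5 with the constant A = 2.
D = -3W + 3  [with W=4]  = -9
Z = D^2 + W  [with D=-9, W=4]  = 85
E = 2D + A - Z  [with D=-9, A=2, Z=85]  = -101
Without intervention: D = -3W + 3  [with W=4]  = -9; A = 2D + 3W - 5  [with D=-9, W=4]  = -11; Z = D^2 + W  [with D=-9, W=4]  = 85; E = 2D + A - Z  [with D=-9, A=-11, Z=85]  = -114.
Change = -101 − (-114) = 13.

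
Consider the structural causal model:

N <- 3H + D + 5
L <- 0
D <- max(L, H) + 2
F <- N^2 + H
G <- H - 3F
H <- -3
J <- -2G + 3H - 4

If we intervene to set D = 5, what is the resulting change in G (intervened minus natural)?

The intervention breaks the incoming arrows to D: D <- max(L, H) + 2 no longer applies, and D = 5.
N = 3H + D + 5  [with H=-3, D=5]  = 1
F = N^2 + H  [with N=1, H=-3]  = -2
G = H - 3F  [with H=-3, F=-2]  = 3
Without intervention: D = max(L, H) + 2  [with L=0, H=-3]  = 2; N = 3H + D + 5  [with H=-3, D=2]  = -2; F = N^2 + H  [with N=-2, H=-3]  = 1; G = H - 3F  [with H=-3, F=1]  = -6.
Change = 3 − (-6) = 9.

9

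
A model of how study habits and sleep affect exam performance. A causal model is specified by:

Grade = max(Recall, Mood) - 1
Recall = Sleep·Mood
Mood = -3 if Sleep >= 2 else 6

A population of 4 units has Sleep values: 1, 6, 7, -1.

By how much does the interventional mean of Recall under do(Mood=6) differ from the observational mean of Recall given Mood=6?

The intervention sets Mood=6 in all 4 units regardless of Sleep. Recomputing Recall per unit gives 6, 36, 42, -6; average 19.5.
Observing Mood=6 restricts to units where Mood's equation naturally yields 6: Sleep ∈ {1, -1}. In that subpopulation Recall = 6, -6, mean 0.
Difference = 19.5 − 0 = 19.5.

19.5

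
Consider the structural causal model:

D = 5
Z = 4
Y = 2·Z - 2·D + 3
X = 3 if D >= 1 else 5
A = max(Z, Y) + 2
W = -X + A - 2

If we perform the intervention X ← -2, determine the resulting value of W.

Under do(X=-2), the mechanism X = 3 if D >= 1 else 5 is discarded; X is fixed at -2.
Y = 2·Z - 2·D + 3  [with Z=4, D=5]  = 1
A = max(Z, Y) + 2  [with Z=4, Y=1]  = 6
W = -X + A - 2  [with X=-2, A=6]  = 6

6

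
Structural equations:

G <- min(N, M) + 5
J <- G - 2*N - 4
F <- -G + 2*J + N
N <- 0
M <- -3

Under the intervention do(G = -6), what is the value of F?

do(G=-6) replaces the equation G <- min(N, M) + 5 with the constant G = -6.
J = G - 2*N - 4  [with G=-6, N=0]  = -10
F = -G + 2*J + N  [with G=-6, J=-10, N=0]  = -14

-14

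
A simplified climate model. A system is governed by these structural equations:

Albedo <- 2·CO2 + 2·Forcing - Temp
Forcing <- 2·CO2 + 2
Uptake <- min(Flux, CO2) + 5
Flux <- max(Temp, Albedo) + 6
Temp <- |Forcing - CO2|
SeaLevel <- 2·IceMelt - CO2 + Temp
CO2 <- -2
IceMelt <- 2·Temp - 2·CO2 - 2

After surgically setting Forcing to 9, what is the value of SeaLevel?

61

Under do(Forcing=9), the mechanism Forcing <- 2·CO2 + 2 is discarded; Forcing is fixed at 9.
Temp = |Forcing - CO2|  [with Forcing=9, CO2=-2]  = 11
IceMelt = 2·Temp - 2·CO2 - 2  [with Temp=11, CO2=-2]  = 24
SeaLevel = 2·IceMelt - CO2 + Temp  [with IceMelt=24, CO2=-2, Temp=11]  = 61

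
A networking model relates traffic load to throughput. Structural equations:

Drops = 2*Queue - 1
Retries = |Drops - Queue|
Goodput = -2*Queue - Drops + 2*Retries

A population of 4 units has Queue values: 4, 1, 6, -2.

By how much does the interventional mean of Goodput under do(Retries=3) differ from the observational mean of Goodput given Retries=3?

Under do(Retries=3), Retries's equation is replaced by Retries=3 for every unit. Per-unit Goodput: -9, 3, -17, 15. Mean = -2.
E[Goodput|Retries=3] averages over only the 2 units with Retries=3 (Queue = 4, -2): Goodput = -9, 15, mean 3.
Difference = -2 − 3 = -5.

-5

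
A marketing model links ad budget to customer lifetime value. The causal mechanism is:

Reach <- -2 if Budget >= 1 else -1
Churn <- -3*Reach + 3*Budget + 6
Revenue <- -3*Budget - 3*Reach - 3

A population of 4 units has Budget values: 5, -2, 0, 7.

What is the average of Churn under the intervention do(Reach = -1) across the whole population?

16.5

Every unit gets Reach=-1 under the intervention. Churn values become 24, 3, 9, 30; E[Churn|do(Reach=-1)] = 16.5.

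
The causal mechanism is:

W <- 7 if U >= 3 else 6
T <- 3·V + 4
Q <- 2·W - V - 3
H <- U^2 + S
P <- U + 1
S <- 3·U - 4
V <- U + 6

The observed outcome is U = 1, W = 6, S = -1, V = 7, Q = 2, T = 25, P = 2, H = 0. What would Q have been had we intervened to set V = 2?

7

Intervening sets V = 2 and removes its equation (V <- U + 6).
W = 7 if U >= 3 else 6  [with U=1]  = 6
Q = 2·W - V - 3  [with W=6, V=2]  = 7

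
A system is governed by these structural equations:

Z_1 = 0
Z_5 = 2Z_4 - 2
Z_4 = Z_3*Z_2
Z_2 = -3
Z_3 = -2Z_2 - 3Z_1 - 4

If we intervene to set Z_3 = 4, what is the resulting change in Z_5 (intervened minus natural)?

do(Z_3=4) replaces the equation Z_3 = -2Z_2 - 3Z_1 - 4 with the constant Z_3 = 4.
Z_4 = Z_3*Z_2  [with Z_3=4, Z_2=-3]  = -12
Z_5 = 2Z_4 - 2  [with Z_4=-12]  = -26
Without intervention: Z_3 = -2Z_2 - 3Z_1 - 4  [with Z_2=-3, Z_1=0]  = 2; Z_4 = Z_3*Z_2  [with Z_3=2, Z_2=-3]  = -6; Z_5 = 2Z_4 - 2  [with Z_4=-6]  = -14.
Change = -26 − (-14) = -12.

-12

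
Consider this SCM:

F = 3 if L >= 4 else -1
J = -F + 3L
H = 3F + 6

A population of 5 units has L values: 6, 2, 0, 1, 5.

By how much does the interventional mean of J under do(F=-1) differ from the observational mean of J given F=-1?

5.4

Under do(F=-1), F's equation is replaced by F=-1 for every unit. Per-unit J: 19, 7, 1, 4, 16. Mean = 9.4.
Observing F=-1 restricts to units where F's equation naturally yields -1: L ∈ {2, 0, 1}. In that subpopulation J = 7, 1, 4, mean 4.
Difference = 9.4 − 4 = 5.4.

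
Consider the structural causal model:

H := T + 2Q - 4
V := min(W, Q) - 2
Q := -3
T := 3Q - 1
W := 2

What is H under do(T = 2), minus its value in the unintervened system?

12

The intervention breaks the incoming arrows to T: T := 3Q - 1 no longer applies, and T = 2.
H = T + 2Q - 4  [with T=2, Q=-3]  = -8
Without intervention: T = 3Q - 1  [with Q=-3]  = -10; H = T + 2Q - 4  [with T=-10, Q=-3]  = -20.
Change = -8 − (-20) = 12.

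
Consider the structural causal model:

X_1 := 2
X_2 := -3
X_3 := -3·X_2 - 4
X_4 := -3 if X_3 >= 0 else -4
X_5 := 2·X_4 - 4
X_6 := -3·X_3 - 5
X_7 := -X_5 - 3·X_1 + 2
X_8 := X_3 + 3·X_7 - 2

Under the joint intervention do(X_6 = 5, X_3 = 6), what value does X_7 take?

Under do(X_6 = 5, X_3 = 6), each intervened variable's structural equation is replaced by its fixed value.
X_4 = -3 if X_3 >= 0 else -4  [with X_3=6]  = -3
X_5 = 2·X_4 - 4  [with X_4=-3]  = -10
X_7 = -X_5 - 3·X_1 + 2  [with X_5=-10, X_1=2]  = 6

6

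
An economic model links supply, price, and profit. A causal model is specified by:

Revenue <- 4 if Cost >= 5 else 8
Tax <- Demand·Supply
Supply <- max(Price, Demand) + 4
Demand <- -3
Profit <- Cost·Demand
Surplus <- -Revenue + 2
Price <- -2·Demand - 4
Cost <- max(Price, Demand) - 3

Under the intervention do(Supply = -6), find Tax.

18

The intervention breaks the incoming arrows to Supply: Supply <- max(Price, Demand) + 4 no longer applies, and Supply = -6.
Tax = Demand·Supply  [with Demand=-3, Supply=-6]  = 18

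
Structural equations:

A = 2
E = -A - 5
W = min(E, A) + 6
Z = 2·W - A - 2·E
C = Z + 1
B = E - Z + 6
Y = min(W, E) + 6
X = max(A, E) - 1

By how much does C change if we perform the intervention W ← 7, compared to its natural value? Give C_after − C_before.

16

do(W=7) replaces the equation W = min(E, A) + 6 with the constant W = 7.
E = -A - 5  [with A=2]  = -7
Z = 2·W - A - 2·E  [with W=7, A=2, E=-7]  = 26
C = Z + 1  [with Z=26]  = 27
Without intervention: E = -A - 5  [with A=2]  = -7; W = min(E, A) + 6  [with E=-7, A=2]  = -1; Z = 2·W - A - 2·E  [with W=-1, A=2, E=-7]  = 10; C = Z + 1  [with Z=10]  = 11.
Change = 27 − 11 = 16.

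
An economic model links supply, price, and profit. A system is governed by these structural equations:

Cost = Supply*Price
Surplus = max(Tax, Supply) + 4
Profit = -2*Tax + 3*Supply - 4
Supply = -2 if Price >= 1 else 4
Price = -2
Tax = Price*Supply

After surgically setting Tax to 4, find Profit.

Intervening sets Tax = 4 and removes its equation (Tax = Price*Supply).
Supply = -2 if Price >= 1 else 4  [with Price=-2]  = 4
Profit = -2*Tax + 3*Supply - 4  [with Tax=4, Supply=4]  = 0

0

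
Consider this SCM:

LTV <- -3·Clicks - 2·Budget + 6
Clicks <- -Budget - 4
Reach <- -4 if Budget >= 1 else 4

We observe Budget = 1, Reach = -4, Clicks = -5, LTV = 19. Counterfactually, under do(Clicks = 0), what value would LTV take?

The intervention breaks the incoming arrows to Clicks: Clicks <- -Budget - 4 no longer applies, and Clicks = 0.
LTV = -3·Clicks - 2·Budget + 6  [with Clicks=0, Budget=1]  = 4

4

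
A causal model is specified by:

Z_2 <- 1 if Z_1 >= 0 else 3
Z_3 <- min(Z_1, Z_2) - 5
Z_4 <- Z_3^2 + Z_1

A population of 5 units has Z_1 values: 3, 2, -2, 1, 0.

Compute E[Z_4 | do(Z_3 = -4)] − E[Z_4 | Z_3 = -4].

Under do(Z_3=-4), Z_3's equation is replaced by Z_3=-4 for every unit. Per-unit Z_4: 19, 18, 14, 17, 16. Mean = 16.8.
Conditioning on Z_3=-4 selects the 3 unit(s) with Z_1 ∈ {3, 2, 1}. Their Z_4 values: 19, 18, 17. Mean = 18.
Difference = 16.8 − 18 = -1.2.

-1.2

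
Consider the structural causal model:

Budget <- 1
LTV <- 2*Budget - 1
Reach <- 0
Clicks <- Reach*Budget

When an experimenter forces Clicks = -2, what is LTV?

The intervention breaks the incoming arrows to Clicks: Clicks <- Reach*Budget no longer applies, and Clicks = -2.
LTV is not downstream of the intervention, so its value is determined by the original equations.
LTV = 2*Budget - 1  [with Budget=1]  = 1

1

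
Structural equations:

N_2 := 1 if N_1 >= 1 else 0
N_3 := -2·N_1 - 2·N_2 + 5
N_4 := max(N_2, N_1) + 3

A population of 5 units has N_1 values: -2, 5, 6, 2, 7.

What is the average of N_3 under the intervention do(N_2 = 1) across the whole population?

-4.2

Every unit gets N_2=1 under the intervention. N_3 values become 7, -7, -9, -1, -11; E[N_3|do(N_2=1)] = -4.2.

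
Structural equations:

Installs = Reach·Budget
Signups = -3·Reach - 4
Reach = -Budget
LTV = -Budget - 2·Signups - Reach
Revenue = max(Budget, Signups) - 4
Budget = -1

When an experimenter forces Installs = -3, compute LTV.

The intervention breaks the incoming arrows to Installs: Installs = Reach·Budget no longer applies, and Installs = -3.
No directed path runs from Installs to LTV, so LTV keeps its natural value.
Reach = -Budget  [with Budget=-1]  = 1
Signups = -3·Reach - 4  [with Reach=1]  = -7
LTV = -Budget - 2·Signups - Reach  [with Budget=-1, Signups=-7, Reach=1]  = 14

14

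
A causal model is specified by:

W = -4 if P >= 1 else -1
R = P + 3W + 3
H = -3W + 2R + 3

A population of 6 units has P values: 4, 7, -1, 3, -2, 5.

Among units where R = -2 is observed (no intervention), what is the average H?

6.5

Conditioning on R=-2 selects the 2 unit(s) with P ∈ {7, -2}. Their H values: 11, 2. Mean = 6.5.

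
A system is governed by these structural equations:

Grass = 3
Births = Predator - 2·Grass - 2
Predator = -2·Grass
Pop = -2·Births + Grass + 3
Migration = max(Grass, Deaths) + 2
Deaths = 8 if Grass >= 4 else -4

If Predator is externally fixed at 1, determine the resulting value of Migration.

5

do(Predator=1) replaces the equation Predator = -2·Grass with the constant Predator = 1.
Since Migration is not a descendant of the intervened variable, it is unaffected.
Deaths = 8 if Grass >= 4 else -4  [with Grass=3]  = -4
Migration = max(Grass, Deaths) + 2  [with Grass=3, Deaths=-4]  = 5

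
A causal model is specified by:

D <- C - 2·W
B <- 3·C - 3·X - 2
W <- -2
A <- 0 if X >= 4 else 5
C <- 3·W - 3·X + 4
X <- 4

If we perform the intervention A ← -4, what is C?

Under do(A=-4), the mechanism A <- 0 if X >= 4 else 5 is discarded; A is fixed at -4.
Since C is not a descendant of the intervened variable, it is unaffected.
C = 3·W - 3·X + 4  [with W=-2, X=4]  = -14

-14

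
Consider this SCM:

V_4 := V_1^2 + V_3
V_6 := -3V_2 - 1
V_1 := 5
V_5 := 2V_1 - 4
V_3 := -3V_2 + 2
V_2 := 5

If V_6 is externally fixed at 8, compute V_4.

do(V_6=8) replaces the equation V_6 := -3V_2 - 1 with the constant V_6 = 8.
No directed path runs from V_6 to V_4, so V_4 keeps its natural value.
V_3 = -3V_2 + 2  [with V_2=5]  = -13
V_4 = V_1^2 + V_3  [with V_1=5, V_3=-13]  = 12

12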